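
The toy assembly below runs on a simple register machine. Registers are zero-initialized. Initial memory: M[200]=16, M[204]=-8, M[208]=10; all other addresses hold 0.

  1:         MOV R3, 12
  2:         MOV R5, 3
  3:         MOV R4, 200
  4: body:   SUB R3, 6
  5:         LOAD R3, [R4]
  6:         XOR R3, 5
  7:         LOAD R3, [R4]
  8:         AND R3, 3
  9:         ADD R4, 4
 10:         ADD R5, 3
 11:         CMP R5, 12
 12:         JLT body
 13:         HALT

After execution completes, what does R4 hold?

212

MOV R3, 12 → R3=12
MOV R5, 3 → R5=3
MOV R4, 200 → R4=200
SUB R3, 6 → R3=12-6=6
LOAD R3, [R4] → R3=M[200]=16
XOR R3, 5 → R3=16^5=21
LOAD R3, [R4] → R3=M[200]=16
AND R3, 3 → R3=16&3=0
ADD R4, 4 → R4=200+4=204
ADD R5, 3 → R5=3+3=6
CMP R5, 12  (cmp 6,12)
JLT body: taken
SUB R3, 6 → R3=0-6=-6
LOAD R3, [R4] → R3=M[204]=-8
XOR R3, 5 → R3=(-8)^5=-3
LOAD R3, [R4] → R3=M[204]=-8
AND R3, 3 → R3=(-8)&3=0
ADD R4, 4 → R4=204+4=208
ADD R5, 3 → R5=6+3=9
CMP R5, 12  (cmp 9,12)
JLT body: taken
SUB R3, 6 → R3=0-6=-6
LOAD R3, [R4] → R3=M[208]=10
XOR R3, 5 → R3=10^5=15
LOAD R3, [R4] → R3=M[208]=10
AND R3, 3 → R3=10&3=2
ADD R4, 4 → R4=208+4=212
ADD R5, 3 → R5=9+3=12
CMP R5, 12  (cmp 12,12)
JLT body: not taken
halt.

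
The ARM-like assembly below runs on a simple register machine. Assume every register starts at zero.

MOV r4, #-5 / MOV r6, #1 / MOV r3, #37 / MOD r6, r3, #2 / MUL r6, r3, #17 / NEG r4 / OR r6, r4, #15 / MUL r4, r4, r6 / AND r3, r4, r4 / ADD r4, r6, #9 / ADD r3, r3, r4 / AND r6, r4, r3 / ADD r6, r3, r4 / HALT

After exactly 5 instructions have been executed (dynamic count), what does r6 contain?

r4=-5
r6=1
r3=37
r6=37%2=1
r6=37*17=629
After step 5: r6 = 629.

629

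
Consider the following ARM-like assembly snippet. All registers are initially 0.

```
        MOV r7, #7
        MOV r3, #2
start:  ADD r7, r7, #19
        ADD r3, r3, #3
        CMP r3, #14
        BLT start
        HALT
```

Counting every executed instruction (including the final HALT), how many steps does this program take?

r7=7
r3=2
r7=7+19=26
r3=2+3=5
CMP r3, #14  (cmp 5,14)
BLT start: taken
r7=26+19=45
r3=5+3=8
CMP r3, #14  (cmp 8,14)
BLT start: taken
r7=45+19=64
r3=8+3=11
CMP r3, #14  (cmp 11,14)
BLT start: taken
r7=64+19=83
r3=11+3=14
CMP r3, #14  (cmp 14,14)
BLT start: not taken
halt.
Total executed instructions: 19.

19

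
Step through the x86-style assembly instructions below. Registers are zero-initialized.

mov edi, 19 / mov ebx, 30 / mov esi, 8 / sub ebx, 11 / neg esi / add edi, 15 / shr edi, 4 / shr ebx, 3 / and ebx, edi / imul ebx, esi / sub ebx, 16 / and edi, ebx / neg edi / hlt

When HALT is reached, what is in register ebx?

-32

after mov edi, 19: edi=19
after mov ebx, 30: ebx=30
after mov esi, 8: esi=8
after sub ebx, 11: ebx=30-11=19
after neg esi: esi=-(8)=-8
after add edi, 15: edi=19+15=34
after shr edi, 4: edi=34>>4=2
after shr ebx, 3: ebx=19>>3=2
after and ebx, edi: ebx=2&2=2
after imul ebx, esi: ebx=2*(-8)=-16
after sub ebx, 16: ebx=(-16)-16=-32
after and edi, ebx: edi=2&(-32)=0
after neg edi: edi=-(0)=0
halt.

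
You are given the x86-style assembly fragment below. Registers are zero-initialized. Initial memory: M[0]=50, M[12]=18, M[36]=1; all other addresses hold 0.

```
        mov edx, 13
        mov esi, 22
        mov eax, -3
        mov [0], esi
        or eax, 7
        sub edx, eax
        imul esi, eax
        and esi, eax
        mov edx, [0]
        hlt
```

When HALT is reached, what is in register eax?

after mov edx, 13: edx=13
after mov esi, 22: esi=22
after mov eax, -3: eax=-3
mov [0], esi → M[0]=22
after or eax, 7: eax=(-3)|7=-1
after sub edx, eax: edx=13-(-1)=14
after imul esi, eax: esi=22*(-1)=-22
after and esi, eax: esi=(-22)&(-1)=-22
after mov edx, [0]: edx=M[0]=22
halt.

-1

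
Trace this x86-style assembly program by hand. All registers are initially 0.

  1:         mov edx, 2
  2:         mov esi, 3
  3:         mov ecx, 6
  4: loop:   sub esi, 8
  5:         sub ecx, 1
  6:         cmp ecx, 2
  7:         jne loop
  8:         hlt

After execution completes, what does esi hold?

after mov edx, 2: edx=2
after mov esi, 3: esi=3
after mov ecx, 6: ecx=6
after sub esi, 8: esi=3-8=-5
after sub ecx, 1: ecx=6-1=5
cmp ecx, 2  (cmp 5,2)
jne loop: taken
after sub esi, 8: esi=(-5)-8=-13
after sub ecx, 1: ecx=5-1=4
cmp ecx, 2  (cmp 4,2)
jne loop: taken
after sub esi, 8: esi=(-13)-8=-21
after sub ecx, 1: ecx=4-1=3
cmp ecx, 2  (cmp 3,2)
jne loop: taken
after sub esi, 8: esi=(-21)-8=-29
after sub ecx, 1: ecx=3-1=2
cmp ecx, 2  (cmp 2,2)
jne loop: not taken
halt.

-29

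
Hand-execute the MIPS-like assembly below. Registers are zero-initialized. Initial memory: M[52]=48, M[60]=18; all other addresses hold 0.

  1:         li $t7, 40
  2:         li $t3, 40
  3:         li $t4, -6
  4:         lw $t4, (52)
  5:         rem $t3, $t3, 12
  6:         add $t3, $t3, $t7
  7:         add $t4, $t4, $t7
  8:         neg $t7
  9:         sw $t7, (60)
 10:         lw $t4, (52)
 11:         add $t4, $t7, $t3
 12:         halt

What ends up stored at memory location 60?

after li $t7, 40: $t7=40
after li $t3, 40: $t3=40
after li $t4, -6: $t4=-6
after lw $t4, (52): $t4=M[52]=48
after rem $t3, $t3, 12: $t3=40%12=4
after add $t3, $t3, $t7: $t3=4+40=44
after add $t4, $t4, $t7: $t4=48+40=88
after neg $t7: $t7=-(40)=-40
sw $t7, (60) → M[60]=-40
after lw $t4, (52): $t4=M[52]=48
after add $t4, $t7, $t3: $t4=(-40)+44=4
halt.

-40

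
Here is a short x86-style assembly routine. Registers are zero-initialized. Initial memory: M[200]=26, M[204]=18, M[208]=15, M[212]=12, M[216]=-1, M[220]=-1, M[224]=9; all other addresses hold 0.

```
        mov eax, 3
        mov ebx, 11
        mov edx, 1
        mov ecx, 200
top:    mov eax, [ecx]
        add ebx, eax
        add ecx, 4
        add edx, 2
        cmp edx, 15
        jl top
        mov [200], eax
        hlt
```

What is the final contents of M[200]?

after mov eax, 3: eax=3
after mov ebx, 11: ebx=11
after mov edx, 1: edx=1
after mov ecx, 200: ecx=200
after mov eax, [ecx]: eax=M[200]=26
after add ebx, eax: ebx=11+26=37
after add ecx, 4: ecx=200+4=204
after add edx, 2: edx=1+2=3
cmp edx, 15  (cmp 3,15)
jl top: taken
after mov eax, [ecx]: eax=M[204]=18
after add ebx, eax: ebx=37+18=55
after add ecx, 4: ecx=204+4=208
after add edx, 2: edx=3+2=5
cmp edx, 15  (cmp 5,15)
jl top: taken
after mov eax, [ecx]: eax=M[208]=15
after add ebx, eax: ebx=55+15=70
after add ecx, 4: ecx=208+4=212
after add edx, 2: edx=5+2=7
cmp edx, 15  (cmp 7,15)
jl top: taken
after mov eax, [ecx]: eax=M[212]=12
after add ebx, eax: ebx=70+12=82
after add ecx, 4: ecx=212+4=216
after add edx, 2: edx=7+2=9
cmp edx, 15  (cmp 9,15)
jl top: taken
after mov eax, [ecx]: eax=M[216]=-1
after add ebx, eax: ebx=82+(-1)=81
after add ecx, 4: ecx=216+4=220
after add edx, 2: edx=9+2=11
cmp edx, 15  (cmp 11,15)
jl top: taken
after mov eax, [ecx]: eax=M[220]=-1
after add ebx, eax: ebx=81+(-1)=80
after add ecx, 4: ecx=220+4=224
after add edx, 2: edx=11+2=13
cmp edx, 15  (cmp 13,15)
jl top: taken
after mov eax, [ecx]: eax=M[224]=9
after add ebx, eax: ebx=80+9=89
after add ecx, 4: ecx=224+4=228
after add edx, 2: edx=13+2=15
cmp edx, 15  (cmp 15,15)
jl top: not taken
mov [200], eax → M[200]=9
halt.

9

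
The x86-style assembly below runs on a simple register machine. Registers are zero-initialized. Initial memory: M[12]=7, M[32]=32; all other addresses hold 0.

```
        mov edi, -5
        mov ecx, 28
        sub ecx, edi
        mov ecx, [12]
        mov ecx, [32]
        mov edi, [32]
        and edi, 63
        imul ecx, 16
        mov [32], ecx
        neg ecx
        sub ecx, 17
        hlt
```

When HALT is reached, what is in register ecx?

-529

edi=-5
ecx=28
ecx=28-(-5)=33
ecx=M[12]=7
ecx=M[32]=32
edi=M[32]=32
edi=32&63=32
ecx=32*16=512
mov [32], ecx → M[32]=512
ecx=-(512)=-512
ecx=(-512)-17=-529
halt.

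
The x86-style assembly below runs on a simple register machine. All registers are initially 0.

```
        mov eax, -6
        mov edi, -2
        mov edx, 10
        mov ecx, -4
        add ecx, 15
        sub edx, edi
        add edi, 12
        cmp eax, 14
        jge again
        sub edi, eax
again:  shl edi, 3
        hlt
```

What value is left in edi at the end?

128

eax=-6
edi=-2
edx=10
ecx=-4
ecx=(-4)+15=11
edx=10-(-2)=12
edi=(-2)+12=10
cmp eax, 14  (cmp -6,14)
jge again: not taken
edi=10-(-6)=16
edi=16<<3=128
halt.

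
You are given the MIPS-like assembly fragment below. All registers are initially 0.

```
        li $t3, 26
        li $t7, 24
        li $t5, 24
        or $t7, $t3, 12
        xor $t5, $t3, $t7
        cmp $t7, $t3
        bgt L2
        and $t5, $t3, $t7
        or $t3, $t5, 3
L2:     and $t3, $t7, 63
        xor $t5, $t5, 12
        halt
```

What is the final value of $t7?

li $t3, 26 → $t3=26
li $t7, 24 → $t7=24
li $t5, 24 → $t5=24
or $t7, $t3, 12 → $t7=26|12=30
xor $t5, $t3, $t7 → $t5=26^30=4
cmp $t7, $t3  (cmp 30,26)
bgt L2: taken
and $t3, $t7, 63 → $t3=30&63=30
xor $t5, $t5, 12 → $t5=4^12=8
halt.

30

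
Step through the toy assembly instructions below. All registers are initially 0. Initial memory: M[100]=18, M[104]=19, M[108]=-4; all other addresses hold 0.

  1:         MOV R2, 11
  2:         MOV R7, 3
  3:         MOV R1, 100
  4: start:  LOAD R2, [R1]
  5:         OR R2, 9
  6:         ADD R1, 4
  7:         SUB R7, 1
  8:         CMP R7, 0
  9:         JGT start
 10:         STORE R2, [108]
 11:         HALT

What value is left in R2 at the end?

MOV R2, 11 → R2=11
MOV R7, 3 → R7=3
MOV R1, 100 → R1=100
LOAD R2, [R1] → R2=M[100]=18
OR R2, 9 → R2=18|9=27
ADD R1, 4 → R1=100+4=104
SUB R7, 1 → R7=3-1=2
CMP R7, 0  (cmp 2,0)
JGT start: taken
LOAD R2, [R1] → R2=M[104]=19
OR R2, 9 → R2=19|9=27
ADD R1, 4 → R1=104+4=108
SUB R7, 1 → R7=2-1=1
CMP R7, 0  (cmp 1,0)
JGT start: taken
LOAD R2, [R1] → R2=M[108]=-4
OR R2, 9 → R2=(-4)|9=-3
ADD R1, 4 → R1=108+4=112
SUB R7, 1 → R7=1-1=0
CMP R7, 0  (cmp 0,0)
JGT start: not taken
STORE R2, [108] → M[108]=-3
halt.

-3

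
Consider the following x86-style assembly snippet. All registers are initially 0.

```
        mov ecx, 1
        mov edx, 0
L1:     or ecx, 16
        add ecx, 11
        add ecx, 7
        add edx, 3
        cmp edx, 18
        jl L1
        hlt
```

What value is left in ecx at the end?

after mov ecx, 1: ecx=1
after mov edx, 0: edx=0
after or ecx, 16: ecx=1|16=17
after add ecx, 11: ecx=17+11=28
after add ecx, 7: ecx=28+7=35
after add edx, 3: edx=0+3=3
cmp edx, 18  (cmp 3,18)
jl L1: taken
after or ecx, 16: ecx=35|16=51
after add ecx, 11: ecx=51+11=62
after add ecx, 7: ecx=62+7=69
after add edx, 3: edx=3+3=6
cmp edx, 18  (cmp 6,18)
jl L1: taken
after or ecx, 16: ecx=69|16=85
after add ecx, 11: ecx=85+11=96
after add ecx, 7: ecx=96+7=103
after add edx, 3: edx=6+3=9
cmp edx, 18  (cmp 9,18)
jl L1: taken
after or ecx, 16: ecx=103|16=119
after add ecx, 11: ecx=119+11=130
after add ecx, 7: ecx=130+7=137
after add edx, 3: edx=9+3=12
cmp edx, 18  (cmp 12,18)
jl L1: taken
after or ecx, 16: ecx=137|16=153
after add ecx, 11: ecx=153+11=164
after add ecx, 7: ecx=164+7=171
after add edx, 3: edx=12+3=15
cmp edx, 18  (cmp 15,18)
jl L1: taken
after or ecx, 16: ecx=171|16=187
after add ecx, 11: ecx=187+11=198
after add ecx, 7: ecx=198+7=205
after add edx, 3: edx=15+3=18
cmp edx, 18  (cmp 18,18)
jl L1: not taken
halt.

205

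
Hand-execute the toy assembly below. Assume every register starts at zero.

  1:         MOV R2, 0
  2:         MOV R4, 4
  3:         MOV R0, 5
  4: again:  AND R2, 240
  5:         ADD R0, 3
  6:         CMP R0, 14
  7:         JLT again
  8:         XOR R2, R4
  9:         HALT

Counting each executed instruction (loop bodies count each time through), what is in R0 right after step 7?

8

R2=0
R4=4
R0=5
R2=0&240=0
R0=5+3=8
CMP R0, 14  (cmp 8,14)
JLT again: taken
After step 7: R0 = 8.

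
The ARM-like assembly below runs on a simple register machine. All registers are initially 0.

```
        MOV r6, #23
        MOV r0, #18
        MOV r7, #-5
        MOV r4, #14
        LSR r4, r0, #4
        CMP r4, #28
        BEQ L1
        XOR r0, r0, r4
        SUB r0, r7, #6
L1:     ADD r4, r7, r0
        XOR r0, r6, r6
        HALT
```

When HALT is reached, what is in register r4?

-16

after MOV r6, #23: r6=23
after MOV r0, #18: r0=18
after MOV r7, #-5: r7=-5
after MOV r4, #14: r4=14
after LSR r4, r0, #4: r4=18>>4=1
CMP r4, #28  (cmp 1,28)
BEQ L1: not taken
after XOR r0, r0, r4: r0=18^1=19
after SUB r0, r7, #6: r0=(-5)-6=-11
after ADD r4, r7, r0: r4=(-5)+(-11)=-16
after XOR r0, r6, r6: r0=23^23=0
halt.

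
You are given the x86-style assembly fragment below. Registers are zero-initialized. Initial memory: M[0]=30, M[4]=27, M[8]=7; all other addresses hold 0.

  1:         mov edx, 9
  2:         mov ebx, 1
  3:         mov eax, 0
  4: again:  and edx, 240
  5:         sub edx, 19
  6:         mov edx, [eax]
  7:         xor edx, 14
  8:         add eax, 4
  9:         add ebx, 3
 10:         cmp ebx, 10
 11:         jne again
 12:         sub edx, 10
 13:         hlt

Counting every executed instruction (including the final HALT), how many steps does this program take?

29

edx=9
ebx=1
eax=0
edx=9&240=0
edx=0-19=-19
edx=M[0]=30
edx=30^14=16
eax=0+4=4
ebx=1+3=4
cmp ebx, 10  (cmp 4,10)
jne again: taken
edx=16&240=16
edx=16-19=-3
edx=M[4]=27
edx=27^14=21
eax=4+4=8
ebx=4+3=7
cmp ebx, 10  (cmp 7,10)
jne again: taken
edx=21&240=16
edx=16-19=-3
edx=M[8]=7
edx=7^14=9
eax=8+4=12
ebx=7+3=10
cmp ebx, 10  (cmp 10,10)
jne again: not taken
edx=9-10=-1
halt.
Total executed instructions: 29.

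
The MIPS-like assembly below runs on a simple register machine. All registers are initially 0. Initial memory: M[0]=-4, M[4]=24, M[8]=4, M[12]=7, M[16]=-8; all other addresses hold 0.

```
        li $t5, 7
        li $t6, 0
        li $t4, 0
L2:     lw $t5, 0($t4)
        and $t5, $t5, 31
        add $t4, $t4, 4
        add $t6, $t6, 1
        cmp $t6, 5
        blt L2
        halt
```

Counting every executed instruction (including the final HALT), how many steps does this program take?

li $t5, 7 → $t5=7
li $t6, 0 → $t6=0
li $t4, 0 → $t4=0
lw $t5, 0($t4) → $t5=M[0]=-4
and $t5, $t5, 31 → $t5=(-4)&31=28
add $t4, $t4, 4 → $t4=0+4=4
add $t6, $t6, 1 → $t6=0+1=1
cmp $t6, 5  (cmp 1,5)
blt L2: taken
lw $t5, 0($t4) → $t5=M[4]=24
and $t5, $t5, 31 → $t5=24&31=24
add $t4, $t4, 4 → $t4=4+4=8
add $t6, $t6, 1 → $t6=1+1=2
cmp $t6, 5  (cmp 2,5)
blt L2: taken
lw $t5, 0($t4) → $t5=M[8]=4
and $t5, $t5, 31 → $t5=4&31=4
add $t4, $t4, 4 → $t4=8+4=12
add $t6, $t6, 1 → $t6=2+1=3
cmp $t6, 5  (cmp 3,5)
blt L2: taken
lw $t5, 0($t4) → $t5=M[12]=7
and $t5, $t5, 31 → $t5=7&31=7
add $t4, $t4, 4 → $t4=12+4=16
add $t6, $t6, 1 → $t6=3+1=4
cmp $t6, 5  (cmp 4,5)
blt L2: taken
lw $t5, 0($t4) → $t5=M[16]=-8
and $t5, $t5, 31 → $t5=(-8)&31=24
add $t4, $t4, 4 → $t4=16+4=20
add $t6, $t6, 1 → $t6=4+1=5
cmp $t6, 5  (cmp 5,5)
blt L2: not taken
halt.
Total executed instructions: 34.

34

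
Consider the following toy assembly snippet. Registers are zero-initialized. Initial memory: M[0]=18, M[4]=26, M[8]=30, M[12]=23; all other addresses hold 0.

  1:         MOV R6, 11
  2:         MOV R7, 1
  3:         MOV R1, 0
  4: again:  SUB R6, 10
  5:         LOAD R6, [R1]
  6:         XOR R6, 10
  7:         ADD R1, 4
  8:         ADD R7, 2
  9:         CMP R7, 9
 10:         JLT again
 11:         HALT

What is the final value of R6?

R6=11
R7=1
R1=0
R6=11-10=1
R6=M[0]=18
R6=18^10=24
R1=0+4=4
R7=1+2=3
CMP R7, 9  (cmp 3,9)
JLT again: taken
R6=24-10=14
R6=M[4]=26
R6=26^10=16
R1=4+4=8
R7=3+2=5
CMP R7, 9  (cmp 5,9)
JLT again: taken
R6=16-10=6
R6=M[8]=30
R6=30^10=20
R1=8+4=12
R7=5+2=7
CMP R7, 9  (cmp 7,9)
JLT again: taken
R6=20-10=10
R6=M[12]=23
R6=23^10=29
R1=12+4=16
R7=7+2=9
CMP R7, 9  (cmp 9,9)
JLT again: not taken
halt.

29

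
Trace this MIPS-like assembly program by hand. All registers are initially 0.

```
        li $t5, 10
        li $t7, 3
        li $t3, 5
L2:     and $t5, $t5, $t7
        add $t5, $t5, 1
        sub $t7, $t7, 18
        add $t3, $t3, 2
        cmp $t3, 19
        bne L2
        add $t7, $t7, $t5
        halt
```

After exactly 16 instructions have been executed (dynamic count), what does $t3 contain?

li $t5, 10 → $t5=10
li $t7, 3 → $t7=3
li $t3, 5 → $t3=5
and $t5, $t5, $t7 → $t5=10&3=2
add $t5, $t5, 1 → $t5=2+1=3
sub $t7, $t7, 18 → $t7=3-18=-15
add $t3, $t3, 2 → $t3=5+2=7
cmp $t3, 19  (cmp 7,19)
bne L2: taken
and $t5, $t5, $t7 → $t5=3&(-15)=1
add $t5, $t5, 1 → $t5=1+1=2
sub $t7, $t7, 18 → $t7=(-15)-18=-33
add $t3, $t3, 2 → $t3=7+2=9
cmp $t3, 19  (cmp 9,19)
bne L2: taken
and $t5, $t5, $t7 → $t5=2&(-33)=2
After step 16: $t3 = 9.

9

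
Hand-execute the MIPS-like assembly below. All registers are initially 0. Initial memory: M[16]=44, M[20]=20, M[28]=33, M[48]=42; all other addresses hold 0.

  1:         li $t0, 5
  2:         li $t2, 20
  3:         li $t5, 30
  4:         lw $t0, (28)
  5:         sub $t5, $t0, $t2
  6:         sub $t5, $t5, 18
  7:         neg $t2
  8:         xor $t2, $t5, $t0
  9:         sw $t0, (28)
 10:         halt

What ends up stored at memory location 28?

33

after li $t0, 5: $t0=5
after li $t2, 20: $t2=20
after li $t5, 30: $t5=30
after lw $t0, (28): $t0=M[28]=33
after sub $t5, $t0, $t2: $t5=33-20=13
after sub $t5, $t5, 18: $t5=13-18=-5
after neg $t2: $t2=-(20)=-20
after xor $t2, $t5, $t0: $t2=(-5)^33=-38
sw $t0, (28) → M[28]=33
halt.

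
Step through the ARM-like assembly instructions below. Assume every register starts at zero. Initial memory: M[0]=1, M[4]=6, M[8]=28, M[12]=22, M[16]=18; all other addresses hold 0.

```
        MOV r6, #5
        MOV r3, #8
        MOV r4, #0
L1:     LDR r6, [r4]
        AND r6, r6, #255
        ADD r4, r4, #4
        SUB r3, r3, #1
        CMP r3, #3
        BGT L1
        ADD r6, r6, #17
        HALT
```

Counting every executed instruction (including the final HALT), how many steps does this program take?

35

after MOV r6, #5: r6=5
after MOV r3, #8: r3=8
after MOV r4, #0: r4=0
after LDR r6, [r4]: r6=M[0]=1
after AND r6, r6, #255: r6=1&255=1
after ADD r4, r4, #4: r4=0+4=4
after SUB r3, r3, #1: r3=8-1=7
CMP r3, #3  (cmp 7,3)
BGT L1: taken
after LDR r6, [r4]: r6=M[4]=6
after AND r6, r6, #255: r6=6&255=6
after ADD r4, r4, #4: r4=4+4=8
after SUB r3, r3, #1: r3=7-1=6
CMP r3, #3  (cmp 6,3)
BGT L1: taken
after LDR r6, [r4]: r6=M[8]=28
after AND r6, r6, #255: r6=28&255=28
after ADD r4, r4, #4: r4=8+4=12
after SUB r3, r3, #1: r3=6-1=5
CMP r3, #3  (cmp 5,3)
BGT L1: taken
after LDR r6, [r4]: r6=M[12]=22
after AND r6, r6, #255: r6=22&255=22
after ADD r4, r4, #4: r4=12+4=16
after SUB r3, r3, #1: r3=5-1=4
CMP r3, #3  (cmp 4,3)
BGT L1: taken
after LDR r6, [r4]: r6=M[16]=18
after AND r6, r6, #255: r6=18&255=18
after ADD r4, r4, #4: r4=16+4=20
after SUB r3, r3, #1: r3=4-1=3
CMP r3, #3  (cmp 3,3)
BGT L1: not taken
after ADD r6, r6, #17: r6=18+17=35
halt.
Total executed instructions: 35.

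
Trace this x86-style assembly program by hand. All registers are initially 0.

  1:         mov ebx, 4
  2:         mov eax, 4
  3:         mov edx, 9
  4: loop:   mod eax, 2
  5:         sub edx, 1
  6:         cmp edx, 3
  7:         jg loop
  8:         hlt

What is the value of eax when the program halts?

0

mov ebx, 4 → ebx=4
mov eax, 4 → eax=4
mov edx, 9 → edx=9
mod eax, 2 → eax=4%2=0
sub edx, 1 → edx=9-1=8
cmp edx, 3  (cmp 8,3)
jg loop: taken
mod eax, 2 → eax=0%2=0
sub edx, 1 → edx=8-1=7
cmp edx, 3  (cmp 7,3)
jg loop: taken
mod eax, 2 → eax=0%2=0
sub edx, 1 → edx=7-1=6
cmp edx, 3  (cmp 6,3)
jg loop: taken
mod eax, 2 → eax=0%2=0
sub edx, 1 → edx=6-1=5
cmp edx, 3  (cmp 5,3)
jg loop: taken
mod eax, 2 → eax=0%2=0
sub edx, 1 → edx=5-1=4
cmp edx, 3  (cmp 4,3)
jg loop: taken
mod eax, 2 → eax=0%2=0
sub edx, 1 → edx=4-1=3
cmp edx, 3  (cmp 3,3)
jg loop: not taken
halt.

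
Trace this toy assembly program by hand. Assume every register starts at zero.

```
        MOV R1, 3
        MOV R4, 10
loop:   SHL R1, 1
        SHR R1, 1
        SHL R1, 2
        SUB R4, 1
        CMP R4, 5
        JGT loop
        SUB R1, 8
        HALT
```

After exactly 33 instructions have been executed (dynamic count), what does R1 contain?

R1=3
R4=10
R1=3<<1=6
R1=6>>1=3
R1=3<<2=12
R4=10-1=9
CMP R4, 5  (cmp 9,5)
JGT loop: taken
R1=12<<1=24
R1=24>>1=12
R1=12<<2=48
R4=9-1=8
CMP R4, 5  (cmp 8,5)
JGT loop: taken
R1=48<<1=96
R1=96>>1=48
R1=48<<2=192
R4=8-1=7
CMP R4, 5  (cmp 7,5)
JGT loop: taken
R1=192<<1=384
R1=384>>1=192
R1=192<<2=768
R4=7-1=6
CMP R4, 5  (cmp 6,5)
JGT loop: taken
R1=768<<1=1536
R1=1536>>1=768
R1=768<<2=3072
R4=6-1=5
CMP R4, 5  (cmp 5,5)
JGT loop: not taken
R1=3072-8=3064
After step 33: R1 = 3064.

3064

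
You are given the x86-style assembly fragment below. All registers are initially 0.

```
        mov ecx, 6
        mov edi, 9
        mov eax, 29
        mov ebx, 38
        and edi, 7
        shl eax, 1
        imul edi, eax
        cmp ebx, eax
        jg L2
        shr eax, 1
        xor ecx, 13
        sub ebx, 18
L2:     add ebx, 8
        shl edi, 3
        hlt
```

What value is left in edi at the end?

after mov ecx, 6: ecx=6
after mov edi, 9: edi=9
after mov eax, 29: eax=29
after mov ebx, 38: ebx=38
after and edi, 7: edi=9&7=1
after shl eax, 1: eax=29<<1=58
after imul edi, eax: edi=1*58=58
cmp ebx, eax  (cmp 38,58)
jg L2: not taken
after shr eax, 1: eax=58>>1=29
after xor ecx, 13: ecx=6^13=11
after sub ebx, 18: ebx=38-18=20
after add ebx, 8: ebx=20+8=28
after shl edi, 3: edi=58<<3=464
halt.

464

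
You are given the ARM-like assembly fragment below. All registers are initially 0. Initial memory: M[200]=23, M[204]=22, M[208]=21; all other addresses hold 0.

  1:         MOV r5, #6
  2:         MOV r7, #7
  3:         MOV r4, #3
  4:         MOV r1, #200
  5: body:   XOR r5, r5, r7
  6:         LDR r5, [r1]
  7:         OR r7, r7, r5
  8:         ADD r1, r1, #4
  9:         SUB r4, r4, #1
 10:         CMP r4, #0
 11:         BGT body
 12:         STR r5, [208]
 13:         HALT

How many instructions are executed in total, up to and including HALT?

27

MOV r5, #6 → r5=6
MOV r7, #7 → r7=7
MOV r4, #3 → r4=3
MOV r1, #200 → r1=200
XOR r5, r5, r7 → r5=6^7=1
LDR r5, [r1] → r5=M[200]=23
OR r7, r7, r5 → r7=7|23=23
ADD r1, r1, #4 → r1=200+4=204
SUB r4, r4, #1 → r4=3-1=2
CMP r4, #0  (cmp 2,0)
BGT body: taken
XOR r5, r5, r7 → r5=23^23=0
LDR r5, [r1] → r5=M[204]=22
OR r7, r7, r5 → r7=23|22=23
ADD r1, r1, #4 → r1=204+4=208
SUB r4, r4, #1 → r4=2-1=1
CMP r4, #0  (cmp 1,0)
BGT body: taken
XOR r5, r5, r7 → r5=22^23=1
LDR r5, [r1] → r5=M[208]=21
OR r7, r7, r5 → r7=23|21=23
ADD r1, r1, #4 → r1=208+4=212
SUB r4, r4, #1 → r4=1-1=0
CMP r4, #0  (cmp 0,0)
BGT body: not taken
STR r5, [208] → M[208]=21
halt.
Total executed instructions: 27.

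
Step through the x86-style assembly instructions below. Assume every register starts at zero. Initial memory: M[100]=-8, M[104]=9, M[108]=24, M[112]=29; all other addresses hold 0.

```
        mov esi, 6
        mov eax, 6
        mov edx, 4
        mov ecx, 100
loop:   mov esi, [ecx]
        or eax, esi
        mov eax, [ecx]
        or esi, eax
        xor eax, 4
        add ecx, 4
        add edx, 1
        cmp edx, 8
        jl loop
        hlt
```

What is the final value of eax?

25

mov esi, 6 → esi=6
mov eax, 6 → eax=6
mov edx, 4 → edx=4
mov ecx, 100 → ecx=100
mov esi, [ecx] → esi=M[100]=-8
or eax, esi → eax=6|(-8)=-2
mov eax, [ecx] → eax=M[100]=-8
or esi, eax → esi=(-8)|(-8)=-8
xor eax, 4 → eax=(-8)^4=-4
add ecx, 4 → ecx=100+4=104
add edx, 1 → edx=4+1=5
cmp edx, 8  (cmp 5,8)
jl loop: taken
mov esi, [ecx] → esi=M[104]=9
or eax, esi → eax=(-4)|9=-3
mov eax, [ecx] → eax=M[104]=9
or esi, eax → esi=9|9=9
xor eax, 4 → eax=9^4=13
add ecx, 4 → ecx=104+4=108
add edx, 1 → edx=5+1=6
cmp edx, 8  (cmp 6,8)
jl loop: taken
mov esi, [ecx] → esi=M[108]=24
or eax, esi → eax=13|24=29
mov eax, [ecx] → eax=M[108]=24
or esi, eax → esi=24|24=24
xor eax, 4 → eax=24^4=28
add ecx, 4 → ecx=108+4=112
add edx, 1 → edx=6+1=7
cmp edx, 8  (cmp 7,8)
jl loop: taken
mov esi, [ecx] → esi=M[112]=29
or eax, esi → eax=28|29=29
mov eax, [ecx] → eax=M[112]=29
or esi, eax → esi=29|29=29
xor eax, 4 → eax=29^4=25
add ecx, 4 → ecx=112+4=116
add edx, 1 → edx=7+1=8
cmp edx, 8  (cmp 8,8)
jl loop: not taken
halt.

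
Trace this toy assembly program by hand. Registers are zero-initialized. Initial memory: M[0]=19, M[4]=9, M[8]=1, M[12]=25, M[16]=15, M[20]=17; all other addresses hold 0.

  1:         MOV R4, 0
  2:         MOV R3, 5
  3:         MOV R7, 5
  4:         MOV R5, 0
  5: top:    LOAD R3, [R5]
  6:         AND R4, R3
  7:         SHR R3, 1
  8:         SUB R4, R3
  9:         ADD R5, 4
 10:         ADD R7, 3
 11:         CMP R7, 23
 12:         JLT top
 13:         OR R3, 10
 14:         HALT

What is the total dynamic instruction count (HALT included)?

54

R4=0
R3=5
R7=5
R5=0
R3=M[0]=19
R4=0&19=0
R3=19>>1=9
R4=0-9=-9
R5=0+4=4
R7=5+3=8
CMP R7, 23  (cmp 8,23)
JLT top: taken
R3=M[4]=9
R4=(-9)&9=1
R3=9>>1=4
R4=1-4=-3
R5=4+4=8
R7=8+3=11
CMP R7, 23  (cmp 11,23)
JLT top: taken
R3=M[8]=1
R4=(-3)&1=1
R3=1>>1=0
R4=1-0=1
R5=8+4=12
R7=11+3=14
CMP R7, 23  (cmp 14,23)
JLT top: taken
R3=M[12]=25
R4=1&25=1
R3=25>>1=12
R4=1-12=-11
R5=12+4=16
R7=14+3=17
CMP R7, 23  (cmp 17,23)
JLT top: taken
R3=M[16]=15
R4=(-11)&15=5
R3=15>>1=7
R4=5-7=-2
R5=16+4=20
R7=17+3=20
CMP R7, 23  (cmp 20,23)
JLT top: taken
R3=M[20]=17
R4=(-2)&17=16
R3=17>>1=8
R4=16-8=8
R5=20+4=24
R7=20+3=23
CMP R7, 23  (cmp 23,23)
JLT top: not taken
R3=8|10=10
halt.
Total executed instructions: 54.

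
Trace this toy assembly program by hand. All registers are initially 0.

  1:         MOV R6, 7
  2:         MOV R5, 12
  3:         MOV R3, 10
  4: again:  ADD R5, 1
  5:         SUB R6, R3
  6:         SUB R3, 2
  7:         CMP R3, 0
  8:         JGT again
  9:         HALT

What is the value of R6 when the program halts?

-23

after MOV R6, 7: R6=7
after MOV R5, 12: R5=12
after MOV R3, 10: R3=10
after ADD R5, 1: R5=12+1=13
after SUB R6, R3: R6=7-10=-3
after SUB R3, 2: R3=10-2=8
CMP R3, 0  (cmp 8,0)
JGT again: taken
after ADD R5, 1: R5=13+1=14
after SUB R6, R3: R6=(-3)-8=-11
after SUB R3, 2: R3=8-2=6
CMP R3, 0  (cmp 6,0)
JGT again: taken
after ADD R5, 1: R5=14+1=15
after SUB R6, R3: R6=(-11)-6=-17
after SUB R3, 2: R3=6-2=4
CMP R3, 0  (cmp 4,0)
JGT again: taken
after ADD R5, 1: R5=15+1=16
after SUB R6, R3: R6=(-17)-4=-21
after SUB R3, 2: R3=4-2=2
CMP R3, 0  (cmp 2,0)
JGT again: taken
after ADD R5, 1: R5=16+1=17
after SUB R6, R3: R6=(-21)-2=-23
after SUB R3, 2: R3=2-2=0
CMP R3, 0  (cmp 0,0)
JGT again: not taken
halt.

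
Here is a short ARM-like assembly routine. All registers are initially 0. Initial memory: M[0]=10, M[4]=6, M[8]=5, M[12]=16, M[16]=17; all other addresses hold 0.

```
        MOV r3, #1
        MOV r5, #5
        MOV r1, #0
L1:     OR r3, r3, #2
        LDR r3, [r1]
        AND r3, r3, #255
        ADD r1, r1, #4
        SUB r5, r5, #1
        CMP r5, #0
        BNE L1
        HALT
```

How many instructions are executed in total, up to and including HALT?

after MOV r3, #1: r3=1
after MOV r5, #5: r5=5
after MOV r1, #0: r1=0
after OR r3, r3, #2: r3=1|2=3
after LDR r3, [r1]: r3=M[0]=10
after AND r3, r3, #255: r3=10&255=10
after ADD r1, r1, #4: r1=0+4=4
after SUB r5, r5, #1: r5=5-1=4
CMP r5, #0  (cmp 4,0)
BNE L1: taken
after OR r3, r3, #2: r3=10|2=10
after LDR r3, [r1]: r3=M[4]=6
after AND r3, r3, #255: r3=6&255=6
after ADD r1, r1, #4: r1=4+4=8
after SUB r5, r5, #1: r5=4-1=3
CMP r5, #0  (cmp 3,0)
BNE L1: taken
after OR r3, r3, #2: r3=6|2=6
after LDR r3, [r1]: r3=M[8]=5
after AND r3, r3, #255: r3=5&255=5
after ADD r1, r1, #4: r1=8+4=12
after SUB r5, r5, #1: r5=3-1=2
CMP r5, #0  (cmp 2,0)
BNE L1: taken
after OR r3, r3, #2: r3=5|2=7
after LDR r3, [r1]: r3=M[12]=16
after AND r3, r3, #255: r3=16&255=16
after ADD r1, r1, #4: r1=12+4=16
after SUB r5, r5, #1: r5=2-1=1
CMP r5, #0  (cmp 1,0)
BNE L1: taken
after OR r3, r3, #2: r3=16|2=18
after LDR r3, [r1]: r3=M[16]=17
after AND r3, r3, #255: r3=17&255=17
after ADD r1, r1, #4: r1=16+4=20
after SUB r5, r5, #1: r5=1-1=0
CMP r5, #0  (cmp 0,0)
BNE L1: not taken
halt.
Total executed instructions: 39.

39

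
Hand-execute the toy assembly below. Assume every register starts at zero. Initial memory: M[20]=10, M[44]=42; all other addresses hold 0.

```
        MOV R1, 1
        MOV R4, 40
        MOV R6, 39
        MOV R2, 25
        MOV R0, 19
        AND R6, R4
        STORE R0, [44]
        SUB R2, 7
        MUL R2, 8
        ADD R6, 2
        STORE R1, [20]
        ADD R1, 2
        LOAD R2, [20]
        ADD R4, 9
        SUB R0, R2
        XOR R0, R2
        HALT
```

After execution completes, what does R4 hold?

49

after MOV R1, 1: R1=1
after MOV R4, 40: R4=40
after MOV R6, 39: R6=39
after MOV R2, 25: R2=25
after MOV R0, 19: R0=19
after AND R6, R4: R6=39&40=32
STORE R0, [44] → M[44]=19
after SUB R2, 7: R2=25-7=18
after MUL R2, 8: R2=18*8=144
after ADD R6, 2: R6=32+2=34
STORE R1, [20] → M[20]=1
after ADD R1, 2: R1=1+2=3
after LOAD R2, [20]: R2=M[20]=1
after ADD R4, 9: R4=40+9=49
after SUB R0, R2: R0=19-1=18
after XOR R0, R2: R0=18^1=19
halt.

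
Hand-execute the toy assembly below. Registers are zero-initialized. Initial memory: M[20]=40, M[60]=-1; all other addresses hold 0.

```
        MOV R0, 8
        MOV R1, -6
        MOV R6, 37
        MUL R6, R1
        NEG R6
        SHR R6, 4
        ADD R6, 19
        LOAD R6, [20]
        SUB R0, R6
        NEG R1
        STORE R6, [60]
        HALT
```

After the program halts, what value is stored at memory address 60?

40

after MOV R0, 8: R0=8
after MOV R1, -6: R1=-6
after MOV R6, 37: R6=37
after MUL R6, R1: R6=37*(-6)=-222
after NEG R6: R6=-(-222)=222
after SHR R6, 4: R6=222>>4=13
after ADD R6, 19: R6=13+19=32
after LOAD R6, [20]: R6=M[20]=40
after SUB R0, R6: R0=8-40=-32
after NEG R1: R1=-(-6)=6
STORE R6, [60] → M[60]=40
halt.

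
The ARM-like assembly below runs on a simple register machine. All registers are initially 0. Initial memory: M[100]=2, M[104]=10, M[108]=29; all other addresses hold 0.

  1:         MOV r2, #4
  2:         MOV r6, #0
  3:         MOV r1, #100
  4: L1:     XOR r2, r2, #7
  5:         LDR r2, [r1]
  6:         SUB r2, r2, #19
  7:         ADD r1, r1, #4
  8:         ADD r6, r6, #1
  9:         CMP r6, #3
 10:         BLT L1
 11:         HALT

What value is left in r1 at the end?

after MOV r2, #4: r2=4
after MOV r6, #0: r6=0
after MOV r1, #100: r1=100
after XOR r2, r2, #7: r2=4^7=3
after LDR r2, [r1]: r2=M[100]=2
after SUB r2, r2, #19: r2=2-19=-17
after ADD r1, r1, #4: r1=100+4=104
after ADD r6, r6, #1: r6=0+1=1
CMP r6, #3  (cmp 1,3)
BLT L1: taken
after XOR r2, r2, #7: r2=(-17)^7=-24
after LDR r2, [r1]: r2=M[104]=10
after SUB r2, r2, #19: r2=10-19=-9
after ADD r1, r1, #4: r1=104+4=108
after ADD r6, r6, #1: r6=1+1=2
CMP r6, #3  (cmp 2,3)
BLT L1: taken
after XOR r2, r2, #7: r2=(-9)^7=-16
after LDR r2, [r1]: r2=M[108]=29
after SUB r2, r2, #19: r2=29-19=10
after ADD r1, r1, #4: r1=108+4=112
after ADD r6, r6, #1: r6=2+1=3
CMP r6, #3  (cmp 3,3)
BLT L1: not taken
halt.

112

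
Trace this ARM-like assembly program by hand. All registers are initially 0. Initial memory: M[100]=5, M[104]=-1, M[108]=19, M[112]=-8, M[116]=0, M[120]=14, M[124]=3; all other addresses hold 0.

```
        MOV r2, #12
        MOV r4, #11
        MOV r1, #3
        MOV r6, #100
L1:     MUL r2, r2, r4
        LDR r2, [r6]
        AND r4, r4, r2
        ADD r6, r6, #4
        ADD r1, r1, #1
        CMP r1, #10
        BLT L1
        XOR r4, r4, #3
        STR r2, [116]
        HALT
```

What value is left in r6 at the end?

r2=12
r4=11
r1=3
r6=100
r2=12*11=132
r2=M[100]=5
r4=11&5=1
r6=100+4=104
r1=3+1=4
CMP r1, #10  (cmp 4,10)
BLT L1: taken
r2=5*1=5
r2=M[104]=-1
r4=1&(-1)=1
r6=104+4=108
r1=4+1=5
CMP r1, #10  (cmp 5,10)
BLT L1: taken
r2=(-1)*1=-1
r2=M[108]=19
r4=1&19=1
r6=108+4=112
r1=5+1=6
CMP r1, #10  (cmp 6,10)
BLT L1: taken
r2=19*1=19
r2=M[112]=-8
r4=1&(-8)=0
r6=112+4=116
r1=6+1=7
CMP r1, #10  (cmp 7,10)
BLT L1: taken
r2=(-8)*0=0
r2=M[116]=0
r4=0&0=0
r6=116+4=120
r1=7+1=8
CMP r1, #10  (cmp 8,10)
BLT L1: taken
r2=0*0=0
r2=M[120]=14
r4=0&14=0
r6=120+4=124
r1=8+1=9
CMP r1, #10  (cmp 9,10)
BLT L1: taken
r2=14*0=0
r2=M[124]=3
r4=0&3=0
r6=124+4=128
r1=9+1=10
CMP r1, #10  (cmp 10,10)
BLT L1: not taken
r4=0^3=3
STR r2, [116] → M[116]=3
halt.

128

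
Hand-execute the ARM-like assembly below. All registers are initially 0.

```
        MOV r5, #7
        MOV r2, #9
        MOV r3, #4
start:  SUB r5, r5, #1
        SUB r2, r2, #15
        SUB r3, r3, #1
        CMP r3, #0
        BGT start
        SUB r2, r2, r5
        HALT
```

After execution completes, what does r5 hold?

3

MOV r5, #7 → r5=7
MOV r2, #9 → r2=9
MOV r3, #4 → r3=4
SUB r5, r5, #1 → r5=7-1=6
SUB r2, r2, #15 → r2=9-15=-6
SUB r3, r3, #1 → r3=4-1=3
CMP r3, #0  (cmp 3,0)
BGT start: taken
SUB r5, r5, #1 → r5=6-1=5
SUB r2, r2, #15 → r2=(-6)-15=-21
SUB r3, r3, #1 → r3=3-1=2
CMP r3, #0  (cmp 2,0)
BGT start: taken
SUB r5, r5, #1 → r5=5-1=4
SUB r2, r2, #15 → r2=(-21)-15=-36
SUB r3, r3, #1 → r3=2-1=1
CMP r3, #0  (cmp 1,0)
BGT start: taken
SUB r5, r5, #1 → r5=4-1=3
SUB r2, r2, #15 → r2=(-36)-15=-51
SUB r3, r3, #1 → r3=1-1=0
CMP r3, #0  (cmp 0,0)
BGT start: not taken
SUB r2, r2, r5 → r2=(-51)-3=-54
halt.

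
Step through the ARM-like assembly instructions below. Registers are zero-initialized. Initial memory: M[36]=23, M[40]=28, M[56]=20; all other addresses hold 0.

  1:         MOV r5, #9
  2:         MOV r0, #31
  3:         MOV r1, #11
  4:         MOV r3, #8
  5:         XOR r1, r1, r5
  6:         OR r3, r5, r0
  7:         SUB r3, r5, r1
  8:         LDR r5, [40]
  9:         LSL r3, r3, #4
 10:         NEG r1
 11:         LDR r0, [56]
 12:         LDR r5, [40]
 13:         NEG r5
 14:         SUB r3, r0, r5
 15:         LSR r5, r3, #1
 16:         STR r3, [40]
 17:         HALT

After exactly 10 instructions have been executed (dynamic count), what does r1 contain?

-2

r5=9
r0=31
r1=11
r3=8
r1=11^9=2
r3=9|31=31
r3=9-2=7
r5=M[40]=28
r3=7<<4=112
r1=-(2)=-2
After step 10: r1 = -2.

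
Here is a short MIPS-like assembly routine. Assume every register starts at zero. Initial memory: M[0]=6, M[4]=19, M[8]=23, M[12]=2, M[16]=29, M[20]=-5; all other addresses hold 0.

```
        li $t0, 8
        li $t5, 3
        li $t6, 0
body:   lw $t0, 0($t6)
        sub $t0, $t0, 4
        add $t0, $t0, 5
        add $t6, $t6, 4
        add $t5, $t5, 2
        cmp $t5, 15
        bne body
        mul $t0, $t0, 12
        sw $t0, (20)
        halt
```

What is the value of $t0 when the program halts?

$t0=8
$t5=3
$t6=0
$t0=M[0]=6
$t0=6-4=2
$t0=2+5=7
$t6=0+4=4
$t5=3+2=5
cmp $t5, 15  (cmp 5,15)
bne body: taken
$t0=M[4]=19
$t0=19-4=15
$t0=15+5=20
$t6=4+4=8
$t5=5+2=7
cmp $t5, 15  (cmp 7,15)
bne body: taken
$t0=M[8]=23
$t0=23-4=19
$t0=19+5=24
$t6=8+4=12
$t5=7+2=9
cmp $t5, 15  (cmp 9,15)
bne body: taken
$t0=M[12]=2
$t0=2-4=-2
$t0=(-2)+5=3
$t6=12+4=16
$t5=9+2=11
cmp $t5, 15  (cmp 11,15)
bne body: taken
$t0=M[16]=29
$t0=29-4=25
$t0=25+5=30
$t6=16+4=20
$t5=11+2=13
cmp $t5, 15  (cmp 13,15)
bne body: taken
$t0=M[20]=-5
$t0=(-5)-4=-9
$t0=(-9)+5=-4
$t6=20+4=24
$t5=13+2=15
cmp $t5, 15  (cmp 15,15)
bne body: not taken
$t0=(-4)*12=-48
sw $t0, (20) → M[20]=-48
halt.

-48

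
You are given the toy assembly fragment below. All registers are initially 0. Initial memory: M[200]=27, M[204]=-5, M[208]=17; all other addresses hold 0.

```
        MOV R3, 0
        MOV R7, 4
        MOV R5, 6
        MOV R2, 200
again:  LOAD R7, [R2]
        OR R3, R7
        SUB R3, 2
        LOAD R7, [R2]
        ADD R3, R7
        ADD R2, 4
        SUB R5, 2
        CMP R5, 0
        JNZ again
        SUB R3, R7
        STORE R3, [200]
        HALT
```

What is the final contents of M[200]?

-9

after MOV R3, 0: R3=0
after MOV R7, 4: R7=4
after MOV R5, 6: R5=6
after MOV R2, 200: R2=200
after LOAD R7, [R2]: R7=M[200]=27
after OR R3, R7: R3=0|27=27
after SUB R3, 2: R3=27-2=25
after LOAD R7, [R2]: R7=M[200]=27
after ADD R3, R7: R3=25+27=52
after ADD R2, 4: R2=200+4=204
after SUB R5, 2: R5=6-2=4
CMP R5, 0  (cmp 4,0)
JNZ again: taken
after LOAD R7, [R2]: R7=M[204]=-5
after OR R3, R7: R3=52|(-5)=-1
after SUB R3, 2: R3=(-1)-2=-3
after LOAD R7, [R2]: R7=M[204]=-5
after ADD R3, R7: R3=(-3)+(-5)=-8
after ADD R2, 4: R2=204+4=208
after SUB R5, 2: R5=4-2=2
CMP R5, 0  (cmp 2,0)
JNZ again: taken
after LOAD R7, [R2]: R7=M[208]=17
after OR R3, R7: R3=(-8)|17=-7
after SUB R3, 2: R3=(-7)-2=-9
after LOAD R7, [R2]: R7=M[208]=17
after ADD R3, R7: R3=(-9)+17=8
after ADD R2, 4: R2=208+4=212
after SUB R5, 2: R5=2-2=0
CMP R5, 0  (cmp 0,0)
JNZ again: not taken
after SUB R3, R7: R3=8-17=-9
STORE R3, [200] → M[200]=-9
halt.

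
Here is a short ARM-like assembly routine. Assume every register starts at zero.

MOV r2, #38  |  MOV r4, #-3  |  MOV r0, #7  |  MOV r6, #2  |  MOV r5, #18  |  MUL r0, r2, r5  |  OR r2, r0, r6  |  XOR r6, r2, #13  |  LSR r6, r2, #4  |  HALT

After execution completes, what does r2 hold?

686

after MOV r2, #38: r2=38
after MOV r4, #-3: r4=-3
after MOV r0, #7: r0=7
after MOV r6, #2: r6=2
after MOV r5, #18: r5=18
after MUL r0, r2, r5: r0=38*18=684
after OR r2, r0, r6: r2=684|2=686
after XOR r6, r2, #13: r6=686^13=675
after LSR r6, r2, #4: r6=686>>4=42
halt.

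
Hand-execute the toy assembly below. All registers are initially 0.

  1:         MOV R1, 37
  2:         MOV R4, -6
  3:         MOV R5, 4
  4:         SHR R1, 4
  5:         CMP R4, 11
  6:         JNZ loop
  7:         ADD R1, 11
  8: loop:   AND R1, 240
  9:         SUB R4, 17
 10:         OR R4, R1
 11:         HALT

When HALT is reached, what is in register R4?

R1=37
R4=-6
R5=4
R1=37>>4=2
CMP R4, 11  (cmp -6,11)
JNZ loop: taken
R1=2&240=0
R4=(-6)-17=-23
R4=(-23)|0=-23
halt.

-23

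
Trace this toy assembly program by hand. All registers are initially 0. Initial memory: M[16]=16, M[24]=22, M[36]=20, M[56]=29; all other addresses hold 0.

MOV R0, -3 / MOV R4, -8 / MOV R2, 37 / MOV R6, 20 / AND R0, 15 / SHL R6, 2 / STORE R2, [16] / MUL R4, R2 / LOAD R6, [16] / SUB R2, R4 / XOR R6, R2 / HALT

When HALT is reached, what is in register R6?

360

MOV R0, -3 → R0=-3
MOV R4, -8 → R4=-8
MOV R2, 37 → R2=37
MOV R6, 20 → R6=20
AND R0, 15 → R0=(-3)&15=13
SHL R6, 2 → R6=20<<2=80
STORE R2, [16] → M[16]=37
MUL R4, R2 → R4=(-8)*37=-296
LOAD R6, [16] → R6=M[16]=37
SUB R2, R4 → R2=37-(-296)=333
XOR R6, R2 → R6=37^333=360
halt.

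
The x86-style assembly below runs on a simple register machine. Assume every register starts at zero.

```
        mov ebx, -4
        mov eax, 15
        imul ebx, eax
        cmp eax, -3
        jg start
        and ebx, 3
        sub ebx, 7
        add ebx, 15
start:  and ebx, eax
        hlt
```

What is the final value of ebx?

4

ebx=-4
eax=15
ebx=(-4)*15=-60
cmp eax, -3  (cmp 15,-3)
jg start: taken
ebx=(-60)&15=4
halt.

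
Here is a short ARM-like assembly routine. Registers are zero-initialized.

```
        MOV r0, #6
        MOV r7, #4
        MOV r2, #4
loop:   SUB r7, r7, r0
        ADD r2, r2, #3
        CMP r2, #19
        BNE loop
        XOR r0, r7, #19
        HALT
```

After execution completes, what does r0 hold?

after MOV r0, #6: r0=6
after MOV r7, #4: r7=4
after MOV r2, #4: r2=4
after SUB r7, r7, r0: r7=4-6=-2
after ADD r2, r2, #3: r2=4+3=7
CMP r2, #19  (cmp 7,19)
BNE loop: taken
after SUB r7, r7, r0: r7=(-2)-6=-8
after ADD r2, r2, #3: r2=7+3=10
CMP r2, #19  (cmp 10,19)
BNE loop: taken
after SUB r7, r7, r0: r7=(-8)-6=-14
after ADD r2, r2, #3: r2=10+3=13
CMP r2, #19  (cmp 13,19)
BNE loop: taken
after SUB r7, r7, r0: r7=(-14)-6=-20
after ADD r2, r2, #3: r2=13+3=16
CMP r2, #19  (cmp 16,19)
BNE loop: taken
after SUB r7, r7, r0: r7=(-20)-6=-26
after ADD r2, r2, #3: r2=16+3=19
CMP r2, #19  (cmp 19,19)
BNE loop: not taken
after XOR r0, r7, #19: r0=(-26)^19=-11
halt.

-11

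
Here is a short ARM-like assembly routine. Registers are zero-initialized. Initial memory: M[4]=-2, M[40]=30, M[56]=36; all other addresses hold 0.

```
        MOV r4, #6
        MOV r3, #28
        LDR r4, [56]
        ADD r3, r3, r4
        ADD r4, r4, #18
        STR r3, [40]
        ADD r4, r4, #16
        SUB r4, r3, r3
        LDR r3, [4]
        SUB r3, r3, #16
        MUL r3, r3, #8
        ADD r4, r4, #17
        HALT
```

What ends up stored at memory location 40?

64

r4=6
r3=28
r4=M[56]=36
r3=28+36=64
r4=36+18=54
STR r3, [40] → M[40]=64
r4=54+16=70
r4=64-64=0
r3=M[4]=-2
r3=(-2)-16=-18
r3=(-18)*8=-144
r4=0+17=17
halt.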